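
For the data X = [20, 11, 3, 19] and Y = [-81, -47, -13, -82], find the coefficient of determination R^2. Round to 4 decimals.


Fit the OLS line: b0 = -1.0477, b1 = -4.1285.
SSres = 13.6344.
SStot = 3230.7500.
R^2 = 1 - 13.6344/3230.7500 = 0.9958.

0.9958


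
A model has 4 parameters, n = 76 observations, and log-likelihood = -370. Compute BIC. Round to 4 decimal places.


k * ln(n) = 4 * ln(76) = 4 * 4.330733 = 17.322932.
-2 * loglik = -2 * (-370) = 740.
BIC = 17.322932 + 740 = 757.322932, which rounds to 757.3229.

757.3229


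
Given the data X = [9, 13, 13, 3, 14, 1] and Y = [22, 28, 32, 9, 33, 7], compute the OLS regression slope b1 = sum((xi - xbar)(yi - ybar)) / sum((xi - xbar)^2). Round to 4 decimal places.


The sample means are xbar = 8.8333 and ybar = 21.8333.
Compute S_xx = 156.8333 and S_xy = 316.8333.
Slope b1 = S_xy / S_xx = 316.8333 / 156.8333 = 2.0202.

2.0202


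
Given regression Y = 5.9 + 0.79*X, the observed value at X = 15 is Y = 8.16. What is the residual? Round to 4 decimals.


Predicted = 5.9 + 0.79 * 15 = 17.7500.
Residual = 8.16 - 17.7500 = -9.5900.

-9.5900


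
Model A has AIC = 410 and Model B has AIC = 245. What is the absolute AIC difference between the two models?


|AIC_A - AIC_B| = |410 - 245| = 165.
Model B is preferred (lower AIC).

165


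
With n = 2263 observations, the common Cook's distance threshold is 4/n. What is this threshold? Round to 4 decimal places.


Using the rule of thumb:
Threshold = 4 / 2263 = 0.0018.

0.0018


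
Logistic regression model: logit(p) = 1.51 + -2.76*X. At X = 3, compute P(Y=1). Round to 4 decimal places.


z = 1.51 + -2.76 * 3 = -6.7700.
Sigmoid: P = 1 / (1 + exp(6.7700)) = 0.0011.

0.0011


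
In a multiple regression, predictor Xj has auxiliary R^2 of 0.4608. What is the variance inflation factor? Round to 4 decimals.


Denominator: 1 - 0.4608 = 0.5392.
VIF = 1 / 0.5392 = 1.8546.

1.8546


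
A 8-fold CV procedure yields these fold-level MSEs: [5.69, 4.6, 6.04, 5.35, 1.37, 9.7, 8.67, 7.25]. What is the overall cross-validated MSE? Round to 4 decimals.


Total MSE across folds = 48.6700.
CV-MSE = 48.6700/8 = 6.0838.

6.0838


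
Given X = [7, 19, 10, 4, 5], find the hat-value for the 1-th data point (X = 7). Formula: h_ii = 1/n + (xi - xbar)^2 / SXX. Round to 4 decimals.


Compute xbar = 9.0000 with n = 5 observations.
SXX = 146.0000.
Leverage = 1/5 + (7 - 9.0000)^2/146.0000 = 0.2274.

0.2274


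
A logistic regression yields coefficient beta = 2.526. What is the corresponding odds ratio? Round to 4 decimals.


Odds ratio = exp(beta) = exp(2.526).
= 12.5034.

12.5034


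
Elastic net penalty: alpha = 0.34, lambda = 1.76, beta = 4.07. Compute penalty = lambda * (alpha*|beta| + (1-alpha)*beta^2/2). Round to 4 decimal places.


alpha * |beta| = 0.34 * 4.07 = 1.3838.
(1-alpha) * beta^2/2 = 0.66 * 16.5649/2 = 5.4664.
Total = 1.76 * (1.3838 + 5.4664) = 12.0564.

12.0564


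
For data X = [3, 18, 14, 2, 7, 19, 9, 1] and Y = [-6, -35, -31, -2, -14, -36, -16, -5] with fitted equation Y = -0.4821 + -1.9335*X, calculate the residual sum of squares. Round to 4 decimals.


Compute predicted values, then residuals = yi - yhat_i.
Residuals: [0.2826, 0.2851, -3.4489, 2.3491, 0.0166, 1.2186, 1.8836, -2.5844].
SSres = sum(residual^2) = 29.2867.

29.2867


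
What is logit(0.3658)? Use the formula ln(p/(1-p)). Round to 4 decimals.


The odds are p/(1-p) = 0.3658 / 0.6342 = 0.5768.
logit(p) = ln(0.5768) = -0.5503.

-0.5503


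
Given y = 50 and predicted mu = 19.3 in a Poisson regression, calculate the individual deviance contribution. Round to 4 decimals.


Compute y*ln(y/mu) = 50*ln(50/19.3) = 50*0.951918 = 47.595900.
y - mu = 30.7.
D = 2*(47.595900 - (30.7)) = 33.791800, which rounds to 33.7918.

33.7918


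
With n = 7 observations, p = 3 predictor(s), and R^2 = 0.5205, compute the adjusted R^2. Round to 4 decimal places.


Plug in: Adj R^2 = 1 - (1 - 0.5205) * 6/3.
= 1 - 0.4795 * 6/3
= 1 - 2.8770 / 3
= 1 - 0.9590 = 0.0410.

0.0410


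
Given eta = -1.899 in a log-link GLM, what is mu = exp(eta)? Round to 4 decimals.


The inverse log link gives:
mu = exp(-1.899) = 0.1497.

0.1497


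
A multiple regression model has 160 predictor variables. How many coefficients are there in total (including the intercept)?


Each predictor gets one coefficient, plus one intercept.
Total parameters = 160 + 1 = 161.

161


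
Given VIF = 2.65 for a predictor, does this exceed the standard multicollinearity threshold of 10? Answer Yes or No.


Compare VIF = 2.65 to the threshold of 10.
2.65 < 10, so the answer is No.

No


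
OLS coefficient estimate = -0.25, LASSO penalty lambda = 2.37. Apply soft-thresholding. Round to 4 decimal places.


|beta_OLS| = 0.25.
lambda = 2.37.
Since |beta| <= lambda, the coefficient is set to 0.
Result = 0.0000.

0.0000


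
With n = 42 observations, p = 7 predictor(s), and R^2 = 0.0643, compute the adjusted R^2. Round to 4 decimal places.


Using the formula:
(1 - 0.0643) = 0.9357.
Multiply by 41/34: 0.9357 * 41 = 38.3637, then 38.3637 / 34 = 1.1283.
Adj R^2 = 1 - 1.1283 = -0.1283.

-0.1283


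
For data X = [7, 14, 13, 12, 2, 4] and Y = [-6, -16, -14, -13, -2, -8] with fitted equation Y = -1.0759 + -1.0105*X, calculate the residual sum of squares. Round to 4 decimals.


Predicted values from Y = -1.0759 + -1.0105*X.
Residuals: [2.1494, -0.7771, 0.2124, 0.2019, 1.0969, -2.8821].
SSres = 14.8194.

14.8194


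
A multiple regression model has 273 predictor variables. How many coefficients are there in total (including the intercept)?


Total coefficients = number of predictors + 1 (for the intercept).
= 273 + 1 = 274.

274


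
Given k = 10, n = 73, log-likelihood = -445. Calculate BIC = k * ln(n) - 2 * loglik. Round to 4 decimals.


Compute k*ln(n) = 10*ln(73) = 10*4.290459 = 42.904590.
Then -2*loglik = 890.
BIC = 42.904590 + 890 = 932.904590, which rounds to 932.9046.

932.9046


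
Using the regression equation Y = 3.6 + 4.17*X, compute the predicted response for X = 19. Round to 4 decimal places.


Substitute X = 19 into the equation:
Y = 3.6 + 4.17 * 19 = 3.6 + 79.2300 = 82.8300.

82.8300


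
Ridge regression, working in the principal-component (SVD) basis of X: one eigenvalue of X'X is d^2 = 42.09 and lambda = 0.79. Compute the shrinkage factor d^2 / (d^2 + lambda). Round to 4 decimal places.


Compute the denominator: 42.09 + 0.79 = 42.8800.
Shrinkage factor = 42.09 / 42.8800 = 0.9816.

0.9816


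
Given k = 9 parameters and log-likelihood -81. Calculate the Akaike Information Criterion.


AIC = 2k - 2*loglik = 2(9) - 2(-81).
= 18 + 162 = 180.

180


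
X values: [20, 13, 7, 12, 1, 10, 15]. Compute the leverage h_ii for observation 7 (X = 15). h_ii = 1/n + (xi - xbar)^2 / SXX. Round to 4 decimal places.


Compute xbar = 11.1429 with n = 7 observations.
SXX = 218.8571.
Leverage = 1/7 + (15 - 11.1429)^2/218.8571 = 0.2108.

0.2108


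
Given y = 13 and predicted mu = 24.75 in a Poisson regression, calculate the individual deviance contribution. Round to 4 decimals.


First: ln(13/24.75) = -0.643876.
Then: 13 * -0.643876 = -8.370388.
y - mu = 13 - 24.75 = -11.75.
D = 2(-8.370388 - -11.75) = 6.759224, which rounds to 6.7592.

6.7592


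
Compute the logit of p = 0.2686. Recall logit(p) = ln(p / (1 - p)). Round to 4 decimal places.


Compute the odds: 0.2686/0.7314 = 0.3672.
Take the natural log: ln(0.3672) = -1.0017.

-1.0017


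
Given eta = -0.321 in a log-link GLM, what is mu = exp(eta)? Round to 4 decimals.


mu = exp(eta) = exp(-0.321).
= 0.7254.

0.7254


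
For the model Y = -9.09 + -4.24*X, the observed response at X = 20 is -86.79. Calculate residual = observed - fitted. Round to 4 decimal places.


Fitted value at X = 20 is yhat = -9.09 + -4.24*20 = -93.8900.
Residual = -86.79 - -93.8900 = 7.1000.

7.1000


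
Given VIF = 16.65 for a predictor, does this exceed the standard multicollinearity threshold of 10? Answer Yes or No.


Compare VIF = 16.65 to the threshold of 10.
16.65 >= 10, so the answer is Yes.

Yes


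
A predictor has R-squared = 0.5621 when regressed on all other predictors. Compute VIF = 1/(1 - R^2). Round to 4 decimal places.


Using VIF = 1/(1 - R^2_j):
1 - 0.5621 = 0.4379.
VIF = 2.2836.

2.2836


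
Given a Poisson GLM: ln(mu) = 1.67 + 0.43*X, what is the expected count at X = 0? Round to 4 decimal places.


Linear predictor: eta = 1.67 + (0.43)(0) = 1.6700.
Expected count: mu = exp(1.6700) = 5.3122.

5.3122


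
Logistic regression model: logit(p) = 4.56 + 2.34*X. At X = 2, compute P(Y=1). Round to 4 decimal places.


z = 4.56 + 2.34 * 2 = 9.2400.
Sigmoid: P = 1 / (1 + exp(-9.2400)) = 0.9999.

0.9999


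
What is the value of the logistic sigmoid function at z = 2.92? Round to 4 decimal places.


exp(-2.9200) = 0.0539.
1 + exp(-z) = 1.0539.
sigmoid = 1/1.0539 = 0.9488.

0.9488


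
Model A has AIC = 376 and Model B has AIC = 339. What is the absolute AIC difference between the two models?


Absolute difference = |376 - 339| = 37.
The model with lower AIC (B) is preferred.

37


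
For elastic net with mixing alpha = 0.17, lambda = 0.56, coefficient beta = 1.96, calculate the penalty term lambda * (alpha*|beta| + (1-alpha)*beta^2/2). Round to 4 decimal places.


alpha * |beta| = 0.17 * 1.96 = 0.3332.
(1-alpha) * beta^2/2 = 0.83 * 3.8416/2 = 1.5943.
Total = 0.56 * (0.3332 + 1.5943) = 1.0794.

1.0794


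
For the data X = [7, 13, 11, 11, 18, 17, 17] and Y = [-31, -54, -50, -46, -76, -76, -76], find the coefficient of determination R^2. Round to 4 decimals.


After computing the OLS fit (b0=0.1146, b1=-4.3596):
SSres = 28.5344, SStot = 1923.7143.
R^2 = 1 - 28.5344/1923.7143 = 0.9852.

0.9852


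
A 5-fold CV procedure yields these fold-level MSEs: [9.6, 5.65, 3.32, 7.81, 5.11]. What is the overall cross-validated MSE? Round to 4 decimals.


Total MSE across folds = 31.4900.
CV-MSE = 31.4900/5 = 6.2980.

6.2980


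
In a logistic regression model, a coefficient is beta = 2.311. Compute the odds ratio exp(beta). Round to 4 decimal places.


The odds ratio is computed as:
OR = e^(2.311) = 10.0845.

10.0845


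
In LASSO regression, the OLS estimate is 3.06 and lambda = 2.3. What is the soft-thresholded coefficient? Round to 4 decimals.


Absolute value: |3.06| = 3.06.
Compare to lambda = 2.3.
Since |beta| > lambda, coefficient = sign(beta)*(|beta| - lambda) = 0.7600.

0.7600


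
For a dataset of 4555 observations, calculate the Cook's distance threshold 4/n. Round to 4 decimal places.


Using the rule of thumb:
Threshold = 4 / 4555 = 0.0009.

0.0009


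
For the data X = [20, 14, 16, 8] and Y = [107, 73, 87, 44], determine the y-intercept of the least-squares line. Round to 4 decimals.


The slope is b1 = 5.2867.
Sample means are xbar = 14.5000 and ybar = 77.7500.
Intercept: b0 = 77.7500 - (5.2867)(14.5000) = 1.0933.

1.0933


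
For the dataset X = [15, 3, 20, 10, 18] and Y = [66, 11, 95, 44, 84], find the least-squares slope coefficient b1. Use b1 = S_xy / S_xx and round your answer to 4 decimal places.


First compute the means: xbar = 13.2000, ybar = 60.0000.
Then S_xx = sum((xi - xbar)^2) = 186.8000.
S_xy = sum((xi - xbar)(yi - ybar)) = 915.0000.
b1 = S_xy / S_xx = 915.0000 / 186.8000 = 4.8983.

4.8983


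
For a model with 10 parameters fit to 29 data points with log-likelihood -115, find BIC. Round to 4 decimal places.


ln(29) = 3.367296.
k * ln(n) = 10 * 3.367296 = 33.672960.
-2L = 230.
BIC = 33.672960 + 230 = 263.672960, which rounds to 263.6730.

263.6730


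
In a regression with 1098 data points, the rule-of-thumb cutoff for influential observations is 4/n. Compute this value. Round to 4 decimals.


The threshold is 4/n.
4/1098 = 0.0036.

0.0036


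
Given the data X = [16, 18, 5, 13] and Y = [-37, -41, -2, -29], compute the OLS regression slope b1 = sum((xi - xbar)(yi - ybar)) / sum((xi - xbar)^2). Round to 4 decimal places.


The sample means are xbar = 13.0000 and ybar = -27.2500.
Compute S_xx = 98.0000 and S_xy = -300.0000.
Slope b1 = S_xy / S_xx = -300.0000 / 98.0000 = -3.0612.

-3.0612


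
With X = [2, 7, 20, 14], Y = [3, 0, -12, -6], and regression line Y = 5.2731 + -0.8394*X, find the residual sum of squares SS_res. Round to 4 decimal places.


For each point, residual = actual - predicted.
Residuals: [-0.5943, 0.6027, -0.4851, 0.4785].
Sum of squared residuals = 1.1807.

1.1807


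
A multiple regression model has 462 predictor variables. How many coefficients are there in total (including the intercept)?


Each predictor gets one coefficient, plus one intercept.
Total parameters = 462 + 1 = 463.

463


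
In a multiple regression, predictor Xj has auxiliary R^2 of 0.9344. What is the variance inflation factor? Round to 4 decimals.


Denominator: 1 - 0.9344 = 0.0656.
VIF = 1 / 0.0656 = 15.2439.

15.2439


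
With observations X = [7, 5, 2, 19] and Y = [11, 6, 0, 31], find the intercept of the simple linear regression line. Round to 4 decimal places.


The slope is b1 = 1.7991.
Sample means are xbar = 8.2500 and ybar = 12.0000.
Intercept: b0 = 12.0000 - (1.7991)(8.2500) = -2.8426.

-2.8426


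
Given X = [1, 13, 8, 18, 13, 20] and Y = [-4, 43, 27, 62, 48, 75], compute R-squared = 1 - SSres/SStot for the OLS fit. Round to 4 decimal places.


Fit the OLS line: b0 = -6.9267, b1 = 4.0077.
SSres = 30.8193.
SStot = 3866.8333.
R^2 = 1 - 30.8193/3866.8333 = 0.9920.

0.9920


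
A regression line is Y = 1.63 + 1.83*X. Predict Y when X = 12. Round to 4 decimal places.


Predicted value:
Y = 1.63 + (1.83)(12) = 1.63 + 21.9600 = 23.5900.

23.5900


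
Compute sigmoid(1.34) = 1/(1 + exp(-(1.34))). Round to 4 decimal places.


exp(-1.3400) = 0.2618.
1 + exp(-z) = 1.2618.
sigmoid = 1/1.2618 = 0.7925.

0.7925


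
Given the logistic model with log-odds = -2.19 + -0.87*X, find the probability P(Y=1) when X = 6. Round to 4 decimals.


Linear predictor: z = -2.19 + -0.87 * 6 = -7.4100.
P = 1/(1 + exp(7.4100)) = 1/(1 + 1652.4263) = 0.0006.

0.0006


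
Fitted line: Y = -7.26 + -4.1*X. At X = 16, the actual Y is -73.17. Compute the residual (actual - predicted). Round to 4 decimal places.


Fitted value at X = 16 is yhat = -7.26 + -4.1*16 = -72.8600.
Residual = -73.17 - -72.8600 = -0.3100.

-0.3100


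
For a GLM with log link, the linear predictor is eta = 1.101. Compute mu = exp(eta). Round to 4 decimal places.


Apply the inverse link:
mu = e^1.101 = 3.0072.

3.0072


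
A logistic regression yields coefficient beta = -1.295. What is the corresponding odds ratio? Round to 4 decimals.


exp(-1.295) = 0.2739.
So the odds ratio is 0.2739.

0.2739


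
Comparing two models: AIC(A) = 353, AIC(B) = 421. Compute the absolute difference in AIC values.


Compute |353 - 421| = 68.
Model A has the smaller AIC.

68


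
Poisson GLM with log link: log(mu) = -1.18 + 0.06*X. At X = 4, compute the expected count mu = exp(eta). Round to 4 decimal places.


eta = -1.18 + 0.06 * 4 = -0.9400.
mu = exp(-0.9400) = 0.3906.

0.3906


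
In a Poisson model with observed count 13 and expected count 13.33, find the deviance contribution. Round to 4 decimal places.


Compute y*ln(y/mu) = 13*ln(13/13.33) = 13*-0.025068 = -0.325884.
y - mu = -0.33.
D = 2*(-0.325884 - (-0.33)) = 0.008232, which rounds to 0.0082.

0.0082


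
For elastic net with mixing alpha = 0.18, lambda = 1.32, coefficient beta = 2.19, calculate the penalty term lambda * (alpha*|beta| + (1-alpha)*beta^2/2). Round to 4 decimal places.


alpha * |beta| = 0.18 * 2.19 = 0.3942.
(1-alpha) * beta^2/2 = 0.82 * 4.7961/2 = 1.9664.
Total = 1.32 * (0.3942 + 1.9664) = 3.1160.

3.1160


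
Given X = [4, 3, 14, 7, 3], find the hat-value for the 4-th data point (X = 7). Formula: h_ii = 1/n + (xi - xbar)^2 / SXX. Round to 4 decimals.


Compute xbar = 6.2000 with n = 5 observations.
SXX = 86.8000.
Leverage = 1/5 + (7 - 6.2000)^2/86.8000 = 0.2074.

0.2074


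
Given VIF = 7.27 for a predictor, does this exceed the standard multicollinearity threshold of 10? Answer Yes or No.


Check: VIF = 7.27 vs threshold = 10.
Since 7.27 < 10, the answer is No.

No


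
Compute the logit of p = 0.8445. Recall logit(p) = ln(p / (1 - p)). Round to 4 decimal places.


The odds are p/(1-p) = 0.8445 / 0.1555 = 5.4309.
logit(p) = ln(5.4309) = 1.6921.

1.6921


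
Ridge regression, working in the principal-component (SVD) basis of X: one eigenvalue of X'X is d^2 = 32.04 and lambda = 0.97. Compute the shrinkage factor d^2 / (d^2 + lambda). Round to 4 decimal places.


d^2 + lambda = 32.04 + 0.97 = 33.0100.
Shrinkage factor = 32.04/33.0100 = 0.9706.

0.9706


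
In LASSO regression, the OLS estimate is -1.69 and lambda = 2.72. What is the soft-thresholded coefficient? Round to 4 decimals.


|beta_OLS| = 1.69.
lambda = 2.72.
Since |beta| <= lambda, the coefficient is set to 0.
Result = 0.0000.

0.0000


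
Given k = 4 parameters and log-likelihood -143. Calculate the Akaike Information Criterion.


AIC = 2*4 - 2*(-143).
= 8 + 286 = 294.

294


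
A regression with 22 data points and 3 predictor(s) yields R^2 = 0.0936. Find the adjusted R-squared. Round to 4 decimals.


Adjusted R^2 = 1 - (1 - R^2) * (n-1)/(n-p-1).
(1 - R^2) = 0.9064.
(n-1)/(n-p-1) = 21/18.
(1 - R^2) * (n-1) = 0.9064 * 21 = 19.0344.
Divide by (n-p-1): 19.0344 / 18 = 1.0575.
Adj R^2 = 1 - 1.0575 = -0.0575.

-0.0575


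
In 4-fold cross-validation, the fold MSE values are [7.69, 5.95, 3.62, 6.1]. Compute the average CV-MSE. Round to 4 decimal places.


Total MSE across folds = 23.3600.
CV-MSE = 23.3600/4 = 5.8400.

5.8400


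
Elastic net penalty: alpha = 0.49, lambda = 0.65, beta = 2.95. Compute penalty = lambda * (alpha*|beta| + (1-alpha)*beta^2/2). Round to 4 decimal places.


alpha * |beta| = 0.49 * 2.95 = 1.4455.
(1-alpha) * beta^2/2 = 0.51 * 8.7025/2 = 2.2191.
Total = 0.65 * (1.4455 + 2.2191) = 2.3820.

2.3820


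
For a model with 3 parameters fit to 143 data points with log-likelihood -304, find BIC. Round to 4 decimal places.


ln(143) = 4.962845.
k * ln(n) = 3 * 4.962845 = 14.888535.
-2L = 608.
BIC = 14.888535 + 608 = 622.888535, which rounds to 622.8885.

622.8885


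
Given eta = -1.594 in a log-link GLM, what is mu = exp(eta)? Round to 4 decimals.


mu = exp(eta) = exp(-1.594).
= 0.2031.

0.2031


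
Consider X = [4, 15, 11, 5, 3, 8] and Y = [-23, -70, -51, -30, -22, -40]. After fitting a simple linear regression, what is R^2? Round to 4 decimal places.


After computing the OLS fit (b0=-8.6429, b1=-4.0031):
SSres = 11.3323, SStot = 1731.3333.
R^2 = 1 - 11.3323/1731.3333 = 0.9935.

0.9935


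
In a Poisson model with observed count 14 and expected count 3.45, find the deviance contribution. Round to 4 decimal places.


Compute y*ln(y/mu) = 14*ln(14/3.45) = 14*1.400683 = 19.609562.
y - mu = 10.55.
D = 2*(19.609562 - (10.55)) = 18.119124, which rounds to 18.1191.

18.1191


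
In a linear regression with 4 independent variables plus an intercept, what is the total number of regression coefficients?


Total coefficients = number of predictors + 1 (for the intercept).
= 4 + 1 = 5.

5


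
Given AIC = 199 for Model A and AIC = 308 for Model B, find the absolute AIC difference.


Absolute difference = |199 - 308| = 109.
The model with lower AIC (A) is preferred.

109


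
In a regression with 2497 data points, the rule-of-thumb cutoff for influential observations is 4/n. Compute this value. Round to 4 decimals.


Using the rule of thumb:
Threshold = 4 / 2497 = 0.0016.

0.0016


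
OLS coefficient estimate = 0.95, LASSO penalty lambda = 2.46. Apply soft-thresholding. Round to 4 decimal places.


|beta_OLS| = 0.95.
lambda = 2.46.
Since |beta| <= lambda, the coefficient is set to 0.
Result = 0.0000.

0.0000


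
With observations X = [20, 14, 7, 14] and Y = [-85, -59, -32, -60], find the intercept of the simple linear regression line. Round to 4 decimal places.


The slope is b1 = -4.0708.
Sample means are xbar = 13.7500 and ybar = -59.0000.
Intercept: b0 = -59.0000 - (-4.0708)(13.7500) = -3.0265.

-3.0265


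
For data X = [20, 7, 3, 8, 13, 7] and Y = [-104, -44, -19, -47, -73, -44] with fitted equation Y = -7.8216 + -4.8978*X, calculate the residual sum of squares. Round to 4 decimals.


For each point, residual = actual - predicted.
Residuals: [1.7776, -1.8938, 3.5150, 0.0040, -1.5070, -1.8938].
Sum of squared residuals = 24.9591.

24.9591


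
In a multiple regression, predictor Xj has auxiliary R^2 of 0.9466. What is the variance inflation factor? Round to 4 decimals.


Denominator: 1 - 0.9466 = 0.0534.
VIF = 1 / 0.0534 = 18.7266.

18.7266


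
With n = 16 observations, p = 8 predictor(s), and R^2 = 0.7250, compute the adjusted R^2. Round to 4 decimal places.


Plug in: Adj R^2 = 1 - (1 - 0.7250) * 15/7.
= 1 - 0.2750 * 15/7
= 1 - 4.1250 / 7
= 1 - 0.5893 = 0.4107.

0.4107


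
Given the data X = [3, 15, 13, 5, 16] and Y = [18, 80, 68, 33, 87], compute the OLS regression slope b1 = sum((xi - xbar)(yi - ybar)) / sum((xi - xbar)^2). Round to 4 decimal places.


Calculate xbar = 10.4000, ybar = 57.2000.
S_xx = 143.2000, S_xy = 720.6000.
Using b1 = S_xy / S_xx = 720.6000 / 143.2000, we get b1 = 5.0321.

5.0321


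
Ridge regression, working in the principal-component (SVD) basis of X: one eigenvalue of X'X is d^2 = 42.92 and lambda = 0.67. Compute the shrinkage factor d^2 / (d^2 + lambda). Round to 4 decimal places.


Denominator = d^2 + lambda = 42.92 + 0.67 = 43.5900.
Shrinkage = 42.92 / 43.5900 = 0.9846.

0.9846


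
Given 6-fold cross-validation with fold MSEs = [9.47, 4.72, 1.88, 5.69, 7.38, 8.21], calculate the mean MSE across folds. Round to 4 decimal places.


Sum of fold MSEs = 37.3500.
Average = 37.3500 / 6 = 6.2250.

6.2250


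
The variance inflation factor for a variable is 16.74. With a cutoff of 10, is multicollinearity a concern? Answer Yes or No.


The threshold is 10.
VIF = 16.74 is >= 10.
Multicollinearity indication: Yes.

Yes


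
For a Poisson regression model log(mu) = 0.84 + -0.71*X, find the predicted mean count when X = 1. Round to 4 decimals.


Compute eta = 0.84 + -0.71 * 1 = 0.1300.
Apply inverse link: mu = e^0.1300 = 1.1388.

1.1388


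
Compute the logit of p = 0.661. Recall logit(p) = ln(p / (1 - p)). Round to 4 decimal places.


Compute the odds: 0.661/0.339 = 1.9499.
Take the natural log: ln(1.9499) = 0.6678.

0.6678


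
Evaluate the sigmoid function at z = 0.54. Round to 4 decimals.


Compute exp(-0.5400) = 0.5827.
Sigmoid = 1 / (1 + 0.5827) = 1 / 1.5827 = 0.6318.

0.6318


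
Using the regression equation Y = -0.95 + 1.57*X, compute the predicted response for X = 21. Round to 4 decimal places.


Substitute X = 21 into the equation:
Y = -0.95 + 1.57 * 21 = -0.95 + 32.9700 = 32.0200.

32.0200


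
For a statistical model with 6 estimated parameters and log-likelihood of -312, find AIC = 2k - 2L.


Compute:
2k = 2*6 = 12.
-2*loglik = -2*(-312) = 624.
AIC = 12 + 624 = 636.

636


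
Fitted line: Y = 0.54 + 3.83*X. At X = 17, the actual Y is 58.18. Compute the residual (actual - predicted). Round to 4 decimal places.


Compute yhat = 0.54 + (3.83)(17) = 65.6500.
Residual = actual - predicted = 58.18 - 65.6500 = -7.4700.

-7.4700


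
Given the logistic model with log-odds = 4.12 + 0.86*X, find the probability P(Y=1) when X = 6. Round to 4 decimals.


Linear predictor: z = 4.12 + 0.86 * 6 = 9.2800.
P = 1/(1 + exp(-9.2800)) = 1/(1 + 0.0001) = 0.9999.

0.9999


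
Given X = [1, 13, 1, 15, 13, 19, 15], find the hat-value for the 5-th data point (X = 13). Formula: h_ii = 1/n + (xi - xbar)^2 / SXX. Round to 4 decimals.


Mean of X: xbar = 11.0000.
SXX = 304.0000.
For X = 13: h = 1/7 + (13 - 11.0000)^2/304.0000 = 0.1560.

0.1560


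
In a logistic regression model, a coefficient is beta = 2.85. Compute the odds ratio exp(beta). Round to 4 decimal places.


exp(2.85) = 17.2878.
So the odds ratio is 17.2878.

17.2878


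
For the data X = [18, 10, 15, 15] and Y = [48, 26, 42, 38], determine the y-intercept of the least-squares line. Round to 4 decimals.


The slope is b1 = 2.7576.
Sample means are xbar = 14.5000 and ybar = 38.5000.
Intercept: b0 = 38.5000 - (2.7576)(14.5000) = -1.4848.

-1.4848


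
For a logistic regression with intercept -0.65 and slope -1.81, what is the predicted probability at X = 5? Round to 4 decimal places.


Compute z = -0.65 + (-1.81)(5) = -9.7000.
exp(-z) = 16317.6072.
P = 1/(1 + 16317.6072) = 0.0001.

0.0001


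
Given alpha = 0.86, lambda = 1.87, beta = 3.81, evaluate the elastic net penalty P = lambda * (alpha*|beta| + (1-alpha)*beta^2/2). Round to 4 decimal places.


alpha * |beta| = 0.86 * 3.81 = 3.2766.
(1-alpha) * beta^2/2 = 0.14 * 14.5161/2 = 1.0161.
Total = 1.87 * (3.2766 + 1.0161) = 8.0274.

8.0274


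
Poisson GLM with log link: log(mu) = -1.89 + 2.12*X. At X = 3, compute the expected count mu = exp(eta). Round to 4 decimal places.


Compute eta = -1.89 + 2.12 * 3 = 4.4700.
Apply inverse link: mu = e^4.4700 = 87.3567.

87.3567


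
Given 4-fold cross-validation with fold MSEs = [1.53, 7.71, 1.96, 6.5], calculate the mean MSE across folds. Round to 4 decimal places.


Total MSE across folds = 17.7000.
CV-MSE = 17.7000/4 = 4.4250.

4.4250


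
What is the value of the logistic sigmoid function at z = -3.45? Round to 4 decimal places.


exp(3.4500) = 31.5004.
1 + exp(-z) = 32.5004.
sigmoid = 1/32.5004 = 0.0308.

0.0308


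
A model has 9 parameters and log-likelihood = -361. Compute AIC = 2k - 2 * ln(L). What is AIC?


Compute:
2k = 2*9 = 18.
-2*loglik = -2*(-361) = 722.
AIC = 18 + 722 = 740.

740


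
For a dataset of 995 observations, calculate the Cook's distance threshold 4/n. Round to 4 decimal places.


Cook's distance cutoff = 4/n = 4/995.
= 0.0040.

0.0040


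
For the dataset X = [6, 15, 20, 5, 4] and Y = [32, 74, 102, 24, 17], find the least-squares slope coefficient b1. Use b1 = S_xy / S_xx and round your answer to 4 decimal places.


Calculate xbar = 10.0000, ybar = 49.8000.
S_xx = 202.0000, S_xy = 1040.0000.
Using b1 = S_xy / S_xx = 1040.0000 / 202.0000, we get b1 = 5.1485.

5.1485


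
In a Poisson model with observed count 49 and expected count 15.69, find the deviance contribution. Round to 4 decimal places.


First: ln(49/15.69) = 1.138797.
Then: 49 * 1.138797 = 55.801053.
y - mu = 49 - 15.69 = 33.31.
D = 2(55.801053 - 33.31) = 44.982106, which rounds to 44.9821.

44.9821


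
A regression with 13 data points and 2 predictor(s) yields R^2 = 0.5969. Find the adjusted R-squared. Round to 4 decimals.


Using the formula:
(1 - 0.5969) = 0.4031.
Multiply by 12/10: 0.4031 * 12 = 4.8372, then 4.8372 / 10 = 0.4837.
Adj R^2 = 1 - 0.4837 = 0.5163.

0.5163


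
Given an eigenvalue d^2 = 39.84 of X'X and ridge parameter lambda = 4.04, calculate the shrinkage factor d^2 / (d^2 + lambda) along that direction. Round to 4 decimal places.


Compute the denominator: 39.84 + 4.04 = 43.8800.
Shrinkage factor = 39.84 / 43.8800 = 0.9079.

0.9079


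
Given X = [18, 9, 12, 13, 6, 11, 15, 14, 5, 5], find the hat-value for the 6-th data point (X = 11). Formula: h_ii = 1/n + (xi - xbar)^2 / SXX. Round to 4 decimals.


Mean of X: xbar = 10.8000.
SXX = 179.6000.
For X = 11: h = 1/10 + (11 - 10.8000)^2/179.6000 = 0.1002.

0.1002


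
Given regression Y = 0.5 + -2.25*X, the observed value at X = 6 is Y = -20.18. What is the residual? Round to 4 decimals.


Predicted = 0.5 + -2.25 * 6 = -13.0000.
Residual = -20.18 - -13.0000 = -7.1800.

-7.1800


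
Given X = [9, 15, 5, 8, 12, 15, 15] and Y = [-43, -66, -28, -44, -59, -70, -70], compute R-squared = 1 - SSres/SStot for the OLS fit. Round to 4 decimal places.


After computing the OLS fit (b0=-9.2918, b1=-3.9868):
SSres = 28.8402, SStot = 1577.4286.
R^2 = 1 - 28.8402/1577.4286 = 0.9817.

0.9817


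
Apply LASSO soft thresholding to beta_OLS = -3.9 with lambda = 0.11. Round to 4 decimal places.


Absolute value: |-3.9| = 3.9.
Compare to lambda = 0.11.
Since |beta| > lambda, coefficient = sign(beta)*(|beta| - lambda) = -3.7900.

-3.7900


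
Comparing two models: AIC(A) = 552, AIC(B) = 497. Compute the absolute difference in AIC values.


Compute |552 - 497| = 55.
Model B has the smaller AIC.

55


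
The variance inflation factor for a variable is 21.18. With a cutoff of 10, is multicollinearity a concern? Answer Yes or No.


Check: VIF = 21.18 vs threshold = 10.
Since 21.18 >= 10, the answer is Yes.

Yes


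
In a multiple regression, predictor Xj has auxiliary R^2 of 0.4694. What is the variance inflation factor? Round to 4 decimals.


VIF = 1 / (1 - 0.4694).
= 1 / 0.5306 = 1.8847.

1.8847


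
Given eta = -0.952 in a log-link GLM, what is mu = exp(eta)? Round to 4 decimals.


mu = exp(eta) = exp(-0.952).
= 0.3860.

0.3860


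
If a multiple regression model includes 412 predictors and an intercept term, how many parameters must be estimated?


Including the intercept, the model has 412 predictor coefficients + 1 intercept.
Total = 413.

413


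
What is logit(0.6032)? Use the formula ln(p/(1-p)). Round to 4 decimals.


1 - p = 0.3968.
p/(1-p) = 1.5202.
logit = ln(1.5202) = 0.4188.

0.4188


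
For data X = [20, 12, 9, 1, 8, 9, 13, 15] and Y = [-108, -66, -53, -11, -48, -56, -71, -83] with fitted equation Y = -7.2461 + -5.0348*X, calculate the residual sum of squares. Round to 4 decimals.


Predicted values from Y = -7.2461 + -5.0348*X.
Residuals: [-0.0579, 1.6637, -0.4407, 1.2809, -0.4755, -3.4407, 1.6985, -0.2319].
SSres = 19.6094.

19.6094


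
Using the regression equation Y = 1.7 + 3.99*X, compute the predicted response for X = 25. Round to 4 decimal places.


Predicted value:
Y = 1.7 + (3.99)(25) = 1.7 + 99.7500 = 101.4500.

101.4500


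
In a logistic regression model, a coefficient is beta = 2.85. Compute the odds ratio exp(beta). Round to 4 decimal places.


Odds ratio = exp(beta) = exp(2.85).
= 17.2878.

17.2878


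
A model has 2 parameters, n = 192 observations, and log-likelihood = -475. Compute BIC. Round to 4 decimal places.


Compute k*ln(n) = 2*ln(192) = 2*5.257495 = 10.514990.
Then -2*loglik = 950.
BIC = 10.514990 + 950 = 960.514990, which rounds to 960.5150.

960.5150


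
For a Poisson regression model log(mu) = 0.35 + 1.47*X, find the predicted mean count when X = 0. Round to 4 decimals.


eta = 0.35 + 1.47 * 0 = 0.3500.
mu = exp(0.3500) = 1.4191.

1.4191


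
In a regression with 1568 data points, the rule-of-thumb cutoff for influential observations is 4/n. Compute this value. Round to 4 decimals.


Using the rule of thumb:
Threshold = 4 / 1568 = 0.0026.

0.0026


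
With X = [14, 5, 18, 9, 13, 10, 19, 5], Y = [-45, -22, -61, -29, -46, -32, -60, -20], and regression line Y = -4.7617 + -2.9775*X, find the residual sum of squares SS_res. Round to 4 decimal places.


Compute predicted values, then residuals = yi - yhat_i.
Residuals: [1.4467, -2.3508, -2.6433, 2.5592, -2.5308, 2.5367, 1.3342, -0.3508].
SSres = sum(residual^2) = 35.8987.

35.8987


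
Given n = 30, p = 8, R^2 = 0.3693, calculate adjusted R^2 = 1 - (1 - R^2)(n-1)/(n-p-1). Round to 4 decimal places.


Using the formula:
(1 - 0.3693) = 0.6307.
Multiply by 29/21: 0.6307 * 29 = 18.2903, then 18.2903 / 21 = 0.8710.
Adj R^2 = 1 - 0.8710 = 0.1290.

0.1290


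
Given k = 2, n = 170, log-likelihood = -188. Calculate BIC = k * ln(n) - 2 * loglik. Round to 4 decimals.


ln(170) = 5.135798.
k * ln(n) = 2 * 5.135798 = 10.271596.
-2L = 376.
BIC = 10.271596 + 376 = 386.271596, which rounds to 386.2716.

386.2716


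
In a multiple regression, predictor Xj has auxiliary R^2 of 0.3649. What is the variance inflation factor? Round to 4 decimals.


Denominator: 1 - 0.3649 = 0.6351.
VIF = 1 / 0.6351 = 1.5746.

1.5746


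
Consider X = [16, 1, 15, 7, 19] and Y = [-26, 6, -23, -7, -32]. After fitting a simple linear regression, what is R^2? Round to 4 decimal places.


The fitted line is Y = 7.9854 + -2.1022*X.
SSres = 0.5109, SStot = 969.2000.
R^2 = 1 - SSres/SStot = 0.9995.

0.9995


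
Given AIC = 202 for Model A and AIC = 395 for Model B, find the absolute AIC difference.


|AIC_A - AIC_B| = |202 - 395| = 193.
Model A is preferred (lower AIC).

193


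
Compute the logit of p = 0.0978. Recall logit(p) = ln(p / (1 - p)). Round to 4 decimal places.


The odds are p/(1-p) = 0.0978 / 0.9022 = 0.1084.
logit(p) = ln(0.1084) = -2.2219.

-2.2219


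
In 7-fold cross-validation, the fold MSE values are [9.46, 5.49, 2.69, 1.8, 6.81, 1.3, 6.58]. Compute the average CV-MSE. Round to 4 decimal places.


Total MSE across folds = 34.1300.
CV-MSE = 34.1300/7 = 4.8757.

4.8757


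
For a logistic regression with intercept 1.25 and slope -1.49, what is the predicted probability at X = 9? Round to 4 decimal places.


z = 1.25 + -1.49 * 9 = -12.1600.
Sigmoid: P = 1 / (1 + exp(12.1600)) = 0.0000.

0.0000


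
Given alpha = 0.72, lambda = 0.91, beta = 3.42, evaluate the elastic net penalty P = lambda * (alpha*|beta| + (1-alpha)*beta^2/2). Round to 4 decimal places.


L1 component = 0.72 * |3.42| = 2.4624.
L2 component = 0.28 * 3.42^2 / 2 = 1.6375.
Penalty = 0.91 * (2.4624 + 1.6375) = 0.91 * 4.0999 = 3.7309.

3.7309


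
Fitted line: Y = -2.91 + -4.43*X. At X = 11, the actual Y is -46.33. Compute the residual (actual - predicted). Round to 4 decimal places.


Predicted = -2.91 + -4.43 * 11 = -51.6400.
Residual = -46.33 - -51.6400 = 5.3100.

5.3100


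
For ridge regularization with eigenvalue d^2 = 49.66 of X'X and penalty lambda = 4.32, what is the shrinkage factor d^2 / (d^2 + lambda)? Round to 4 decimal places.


Compute the denominator: 49.66 + 4.32 = 53.9800.
Shrinkage factor = 49.66 / 53.9800 = 0.9200.

0.9200


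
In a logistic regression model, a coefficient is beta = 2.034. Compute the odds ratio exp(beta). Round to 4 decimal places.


Odds ratio = exp(beta) = exp(2.034).
= 7.6446.

7.6446


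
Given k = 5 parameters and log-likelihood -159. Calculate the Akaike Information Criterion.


AIC = 2k - 2*loglik = 2(5) - 2(-159).
= 10 + 318 = 328.

328


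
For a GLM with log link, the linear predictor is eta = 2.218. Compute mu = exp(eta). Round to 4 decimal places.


The inverse log link gives:
mu = exp(2.218) = 9.1889.

9.1889


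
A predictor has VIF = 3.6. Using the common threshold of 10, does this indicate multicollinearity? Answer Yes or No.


The threshold is 10.
VIF = 3.6 is < 10.
Multicollinearity indication: No.

No


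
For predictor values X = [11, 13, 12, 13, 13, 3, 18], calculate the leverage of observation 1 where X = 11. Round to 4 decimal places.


Mean of X: xbar = 11.8571.
SXX = 120.8571.
For X = 11: h = 1/7 + (11 - 11.8571)^2/120.8571 = 0.1489.

0.1489


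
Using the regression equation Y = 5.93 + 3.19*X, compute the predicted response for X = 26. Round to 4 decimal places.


Predicted value:
Y = 5.93 + (3.19)(26) = 5.93 + 82.9400 = 88.8700.

88.8700


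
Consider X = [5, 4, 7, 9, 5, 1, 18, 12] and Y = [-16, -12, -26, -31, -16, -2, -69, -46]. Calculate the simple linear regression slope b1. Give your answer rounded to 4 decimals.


Calculate xbar = 7.6250, ybar = -27.2500.
S_xx = 199.8750, S_xy = -802.7500.
Using b1 = S_xy / S_xx = -802.7500 / 199.8750, we get b1 = -4.0163.

-4.0163


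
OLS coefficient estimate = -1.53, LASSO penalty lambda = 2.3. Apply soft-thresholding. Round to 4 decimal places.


|beta_OLS| = 1.53.
lambda = 2.3.
Since |beta| <= lambda, the coefficient is set to 0.
Result = 0.0000.

0.0000


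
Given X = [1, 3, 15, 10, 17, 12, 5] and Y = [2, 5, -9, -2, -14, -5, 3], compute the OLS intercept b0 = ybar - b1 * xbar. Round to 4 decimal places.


The slope is b1 = -1.0664.
Sample means are xbar = 9.0000 and ybar = -2.8571.
Intercept: b0 = -2.8571 - (-1.0664)(9.0000) = 6.7402.

6.7402


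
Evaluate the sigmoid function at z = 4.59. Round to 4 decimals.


exp(-4.5900) = 0.0102.
1 + exp(-z) = 1.0102.
sigmoid = 1/1.0102 = 0.9899.

0.9899


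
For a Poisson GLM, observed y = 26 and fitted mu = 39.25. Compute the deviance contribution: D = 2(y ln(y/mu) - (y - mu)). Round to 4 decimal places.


First: ln(26/39.25) = -0.411855.
Then: 26 * -0.411855 = -10.708230.
y - mu = 26 - 39.25 = -13.25.
D = 2(-10.708230 - -13.25) = 5.083540, which rounds to 5.0835.

5.0835


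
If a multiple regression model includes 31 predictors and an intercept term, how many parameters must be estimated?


Each predictor gets one coefficient, plus one intercept.
Total parameters = 31 + 1 = 32.

32


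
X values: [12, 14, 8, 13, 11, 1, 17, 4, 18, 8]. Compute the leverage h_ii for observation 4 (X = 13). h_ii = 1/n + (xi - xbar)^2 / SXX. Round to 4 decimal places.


Compute xbar = 10.6000 with n = 10 observations.
SXX = 264.4000.
Leverage = 1/10 + (13 - 10.6000)^2/264.4000 = 0.1218.

0.1218


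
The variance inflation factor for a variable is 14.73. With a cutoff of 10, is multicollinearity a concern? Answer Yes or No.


The threshold is 10.
VIF = 14.73 is >= 10.
Multicollinearity indication: Yes.

Yes


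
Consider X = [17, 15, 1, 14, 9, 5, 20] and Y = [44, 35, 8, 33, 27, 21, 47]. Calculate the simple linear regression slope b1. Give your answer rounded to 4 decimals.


Calculate xbar = 11.5714, ybar = 30.7143.
S_xx = 279.7143, S_xy = 543.1429.
Using b1 = S_xy / S_xx = 543.1429 / 279.7143, we get b1 = 1.9418.

1.9418


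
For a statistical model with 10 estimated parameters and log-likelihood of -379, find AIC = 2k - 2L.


AIC = 2k - 2*loglik = 2(10) - 2(-379).
= 20 + 758 = 778.

778


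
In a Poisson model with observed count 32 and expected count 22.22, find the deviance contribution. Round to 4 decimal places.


y/mu = 32/22.22 = 1.440144 (approx.), and ln(32/22.22) = 0.364743.
y * ln(y/mu) = 32 * 0.364743 = 11.671776.
y - mu = 9.78.
D = 2 * (11.671776 - 9.78) = 3.783552, which rounds to 3.7836.

3.7836


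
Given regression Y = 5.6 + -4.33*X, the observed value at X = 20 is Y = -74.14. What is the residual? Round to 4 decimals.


Compute yhat = 5.6 + (-4.33)(20) = -81.0000.
Residual = actual - predicted = -74.14 - -81.0000 = 6.8600.

6.8600


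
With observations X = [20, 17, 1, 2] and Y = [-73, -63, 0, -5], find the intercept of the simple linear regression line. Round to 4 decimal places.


First find the slope: b1 = -3.8469.
Means: xbar = 10.0000, ybar = -35.2500.
b0 = ybar - b1 * xbar = -35.2500 - -3.8469 * 10.0000 = 3.2194.

3.2194


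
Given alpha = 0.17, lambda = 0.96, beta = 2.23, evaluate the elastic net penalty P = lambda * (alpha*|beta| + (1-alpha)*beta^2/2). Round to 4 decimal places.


L1 component = 0.17 * |2.23| = 0.3791.
L2 component = 0.83 * 2.23^2 / 2 = 2.0638.
Penalty = 0.96 * (0.3791 + 2.0638) = 0.96 * 2.4429 = 2.3451.

2.3451


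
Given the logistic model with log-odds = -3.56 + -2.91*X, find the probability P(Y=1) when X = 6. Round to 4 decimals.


Linear predictor: z = -3.56 + -2.91 * 6 = -21.0200.
P = 1/(1 + exp(21.0200)) = 1/(1 + 1345457579.5681) = 0.0000.

0.0000


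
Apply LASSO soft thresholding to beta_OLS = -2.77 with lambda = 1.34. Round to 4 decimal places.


|beta_OLS| = 2.77.
lambda = 1.34.
Since |beta| > lambda, coefficient = sign(beta)*(|beta| - lambda) = -1.4300.
Result = -1.4300.

-1.4300


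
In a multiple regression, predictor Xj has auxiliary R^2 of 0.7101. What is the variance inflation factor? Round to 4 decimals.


VIF = 1 / (1 - 0.7101).
= 1 / 0.2899 = 3.4495.

3.4495


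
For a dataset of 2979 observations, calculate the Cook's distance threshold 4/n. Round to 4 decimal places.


Using the rule of thumb:
Threshold = 4 / 2979 = 0.0013.

0.0013
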